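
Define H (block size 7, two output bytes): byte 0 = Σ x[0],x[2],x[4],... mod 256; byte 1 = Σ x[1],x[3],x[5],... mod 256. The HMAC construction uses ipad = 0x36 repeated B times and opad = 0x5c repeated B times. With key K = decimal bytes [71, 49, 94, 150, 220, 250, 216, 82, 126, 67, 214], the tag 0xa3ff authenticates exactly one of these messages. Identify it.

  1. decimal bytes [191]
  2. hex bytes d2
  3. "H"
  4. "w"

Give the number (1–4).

2

Key decimal bytes [71, 49, 94, 150, 220, 250, 216, 82, 126, 67, 214] = 47 31 5e 96 dc fa d8 52 7e 43 d6 is 11 bytes > B = 7, so hash it first: H(key) = ad 56, then zero-pad to 7 bytes: K' = ad 56 00 00 00 00 00.
K' ⊕ ipad = 9b 60 36 36 36 36 36; K' ⊕ opad = f1 0a 5c 5c 5c 5c 5c.
m1: inner = H(9b 60 36 36 36 36 36 bf) = 3d 8b; tag = H(f1 0a 5c 5c 5c 5c 5c 3d 8b) = 90ff
m2: inner = H(9b 60 36 36 36 36 36 d2) = 3d 9e; tag = H(f1 0a 5c 5c 5c 5c 5c 3d 9e) = a3ff ← matches
m3: inner = H(9b 60 36 36 36 36 36 48) = 3d 14; tag = H(f1 0a 5c 5c 5c 5c 5c 3d 14) = 19ff
m4: inner = H(9b 60 36 36 36 36 36 77) = 3d 43; tag = H(f1 0a 5c 5c 5c 5c 5c 3d 43) = 48ff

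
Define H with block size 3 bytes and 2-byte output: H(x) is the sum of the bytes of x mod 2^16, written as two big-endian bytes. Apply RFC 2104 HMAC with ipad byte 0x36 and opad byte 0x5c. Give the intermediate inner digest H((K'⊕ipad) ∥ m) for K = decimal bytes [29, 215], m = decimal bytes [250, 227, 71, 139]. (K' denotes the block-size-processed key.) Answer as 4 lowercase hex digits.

03f1

Key decimal bytes [29, 215] = 1d d7 is 2 bytes ≤ B = 3; zero-pad to 3 bytes: K' = 1d d7 00.
K' ⊕ ipad = 2b e1 36.
Inner input = 2b e1 36 ∥ fa e3 47 8b.
Inner hash: sum = 43+225+54+250+227+71+139 = 1009 → 03 f1.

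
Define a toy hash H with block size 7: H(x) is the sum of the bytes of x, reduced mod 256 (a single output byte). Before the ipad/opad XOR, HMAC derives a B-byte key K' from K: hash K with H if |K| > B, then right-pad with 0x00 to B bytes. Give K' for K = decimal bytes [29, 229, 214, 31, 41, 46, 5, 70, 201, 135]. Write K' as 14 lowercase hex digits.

|K| = 10 > B = 7, so first hash the key.
H(K): sum = 29+229+214+31+41+46+5+70+201+135 = 1001; mod 256 = 233 → e9.
Zero-pad H(K) = e9 to 7 bytes: K' = e9 00 00 00 00 00 00.

e9000000000000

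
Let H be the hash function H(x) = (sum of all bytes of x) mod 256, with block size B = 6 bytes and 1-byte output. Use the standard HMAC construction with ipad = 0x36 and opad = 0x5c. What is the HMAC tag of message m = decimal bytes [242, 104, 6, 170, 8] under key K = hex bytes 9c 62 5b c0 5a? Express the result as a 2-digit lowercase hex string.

Key hex bytes 9c 62 5b c0 5a is 5 bytes ≤ B = 6; zero-pad to 6 bytes: K' = 9c 62 5b c0 5a 00.
K' ⊕ ipad = aa 54 6d f6 6c 36.  K' ⊕ opad = c0 3e 07 9c 06 5c.
Inner input = (K'⊕ipad) ∥ m = aa 54 6d f6 6c 36 ∥ f2 68 06 aa 08.
Inner hash: sum = 170+84+109+246+108+54+242+104+6+170+8 = 1301; mod 256 = 21 → 15.
Outer input = (K'⊕opad) ∥ inner = c0 3e 07 9c 06 5c ∥ 15.
Outer hash (tag): sum = 192+62+7+156+6+92+21 = 536; mod 256 = 24 → 18.

18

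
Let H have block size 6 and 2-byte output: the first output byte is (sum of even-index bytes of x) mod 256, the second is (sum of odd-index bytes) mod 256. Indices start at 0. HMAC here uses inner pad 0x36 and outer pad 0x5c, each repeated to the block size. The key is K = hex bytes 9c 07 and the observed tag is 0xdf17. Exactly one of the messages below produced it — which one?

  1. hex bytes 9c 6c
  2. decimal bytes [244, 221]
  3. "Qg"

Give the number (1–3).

3

Key hex bytes 9c 07 is 2 bytes ≤ B = 6; zero-pad to 6 bytes: K' = 9c 07 00 00 00 00.
K' ⊕ ipad = aa 31 36 36 36 36; K' ⊕ opad = c0 5b 5c 5c 5c 5c.
m1: inner = H(aa 31 36 36 36 36 9c 6c) = b2 09; tag = H(c0 5b 5c 5c 5c 5c b2 09) = 2a1c
m2: inner = H(aa 31 36 36 36 36 f4 dd) = 0a 7a; tag = H(c0 5b 5c 5c 5c 5c 0a 7a) = 828d
m3: inner = H(aa 31 36 36 36 36 51 67) = 67 04; tag = H(c0 5b 5c 5c 5c 5c 67 04) = df17 ← matches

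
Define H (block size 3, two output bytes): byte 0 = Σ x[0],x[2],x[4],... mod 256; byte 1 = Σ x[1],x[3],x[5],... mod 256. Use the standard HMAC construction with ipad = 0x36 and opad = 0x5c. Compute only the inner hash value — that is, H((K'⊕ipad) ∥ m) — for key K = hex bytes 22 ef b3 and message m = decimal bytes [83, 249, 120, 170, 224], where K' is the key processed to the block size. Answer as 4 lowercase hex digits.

Key hex bytes 22 ef b3 is exactly B = 3 bytes: K' = 22 ef b3.
K' ⊕ ipad = 14 d9 85.
Inner input = 14 d9 85 ∥ 53 f9 78 aa e0.
Inner hash: even-index sum = 572 mod 256 = 60; odd-index sum = 644 mod 256 = 132 → 3c 84.

3c84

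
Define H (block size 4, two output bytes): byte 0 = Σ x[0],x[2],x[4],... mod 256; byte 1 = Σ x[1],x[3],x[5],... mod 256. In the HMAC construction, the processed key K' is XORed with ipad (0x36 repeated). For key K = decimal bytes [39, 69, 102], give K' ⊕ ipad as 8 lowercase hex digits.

Key decimal bytes [39, 69, 102] = 27 45 66 is 3 bytes ≤ B = 4; zero-pad to 4 bytes: K' = 27 45 66 00.
XOR each byte with 0x36: 27⊕36=11, 45⊕36=73, 66⊕36=50, 00⊕36=36.

11735036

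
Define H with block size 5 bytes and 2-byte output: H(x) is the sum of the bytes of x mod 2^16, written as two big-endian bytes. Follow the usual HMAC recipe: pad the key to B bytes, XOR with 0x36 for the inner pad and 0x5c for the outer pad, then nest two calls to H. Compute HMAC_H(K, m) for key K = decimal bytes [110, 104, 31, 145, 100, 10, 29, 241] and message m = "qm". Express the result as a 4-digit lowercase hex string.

02bb

Key decimal bytes [110, 104, 31, 145, 100, 10, 29, 241] = 6e 68 1f 91 64 0a 1d f1 is 8 bytes > B = 5, so hash it first: H(key) = 03 02, then zero-pad to 5 bytes: K' = 03 02 00 00 00.
K' ⊕ ipad = 35 34 36 36 36.  K' ⊕ opad = 5f 5e 5c 5c 5c.
Inner input = (K'⊕ipad) ∥ m = 35 34 36 36 36 ∥ 71 6d.
Inner hash: sum = 53+52+54+54+54+113+109 = 489 → 01 e9.
Outer input = (K'⊕opad) ∥ inner = 5f 5e 5c 5c 5c ∥ 01 e9.
Outer hash (tag): sum = 95+94+92+92+92+1+233 = 699 → 02 bb.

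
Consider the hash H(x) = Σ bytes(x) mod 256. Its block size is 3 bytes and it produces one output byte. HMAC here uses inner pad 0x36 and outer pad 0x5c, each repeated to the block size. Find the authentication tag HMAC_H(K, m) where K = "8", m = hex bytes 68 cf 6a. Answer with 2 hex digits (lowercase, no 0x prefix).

37

Key "8" = 38 is 1 byte ≤ B = 3; zero-pad to 3 bytes: K' = 38 00 00.
K' ⊕ ipad = 0e 36 36.  K' ⊕ opad = 64 5c 5c.
Inner input = (K'⊕ipad) ∥ m = 0e 36 36 ∥ 68 cf 6a.
Inner hash: sum = 14+54+54+104+207+106 = 539; mod 256 = 27 → 1b.
Outer input = (K'⊕opad) ∥ inner = 64 5c 5c ∥ 1b.
Outer hash (tag): sum = 100+92+92+27 = 311; mod 256 = 55 → 37.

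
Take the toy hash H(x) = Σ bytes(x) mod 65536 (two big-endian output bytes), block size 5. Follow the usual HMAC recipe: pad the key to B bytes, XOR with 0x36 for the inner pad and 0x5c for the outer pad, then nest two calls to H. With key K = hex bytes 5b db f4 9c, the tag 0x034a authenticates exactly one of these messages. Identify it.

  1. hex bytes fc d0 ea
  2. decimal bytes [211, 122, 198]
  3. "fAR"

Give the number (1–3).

Key hex bytes 5b db f4 9c is 4 bytes ≤ B = 5; zero-pad to 5 bytes: K' = 5b db f4 9c 00.
K' ⊕ ipad = 6d ed c2 aa 36; K' ⊕ opad = 07 87 a8 c0 5c.
m1: inner = H(6d ed c2 aa 36 fc d0 ea) = 05 b2; tag = H(07 87 a8 c0 5c 05 b2) = 0309
m2: inner = H(6d ed c2 aa 36 d3 7a c6) = 05 0f; tag = H(07 87 a8 c0 5c 05 0f) = 0266
m3: inner = H(6d ed c2 aa 36 66 41 52) = 03 f5; tag = H(07 87 a8 c0 5c 03 f5) = 034a ← matches

3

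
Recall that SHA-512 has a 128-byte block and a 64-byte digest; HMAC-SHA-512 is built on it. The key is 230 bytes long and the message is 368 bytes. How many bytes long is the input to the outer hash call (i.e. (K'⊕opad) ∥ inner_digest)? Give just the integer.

192

Key is 230 > 128 bytes, so it is hashed to 64 bytes then zero-padded to 128: |K'| = 128.
Outer input = (K'⊕opad) ∥ H(inner) → 128 + 64 = 192 bytes.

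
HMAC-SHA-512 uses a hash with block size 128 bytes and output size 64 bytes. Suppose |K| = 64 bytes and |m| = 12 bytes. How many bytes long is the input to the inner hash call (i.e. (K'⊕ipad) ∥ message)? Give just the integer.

Key is 64 ≤ 128 bytes, zero-padded: |K'| = 128.
Inner input = (K'⊕ipad) ∥ m → 128 + 12 = 140 bytes.

140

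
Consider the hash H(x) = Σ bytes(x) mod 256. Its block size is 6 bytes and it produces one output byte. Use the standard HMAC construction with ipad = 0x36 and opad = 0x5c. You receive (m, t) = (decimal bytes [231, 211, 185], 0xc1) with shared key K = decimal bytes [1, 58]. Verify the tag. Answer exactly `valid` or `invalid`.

Key decimal bytes [1, 58] = 01 3a is 2 bytes ≤ B = 6; zero-pad to 6 bytes: K' = 01 3a 00 00 00 00.
K' ⊕ ipad = 37 0c 36 36 36 36; K' ⊕ opad = 5d 66 5c 5c 5c 5c.
Inner hash: sum = 55+12+54+54+54+54+231+211+185 = 910; mod 256 = 142 → 8e.
Outer hash (recomputed tag): sum = 93+102+92+92+92+92+142 = 705; mod 256 = 193 → c1.
Recomputed tag = c1; claimed = c1 → match.

valid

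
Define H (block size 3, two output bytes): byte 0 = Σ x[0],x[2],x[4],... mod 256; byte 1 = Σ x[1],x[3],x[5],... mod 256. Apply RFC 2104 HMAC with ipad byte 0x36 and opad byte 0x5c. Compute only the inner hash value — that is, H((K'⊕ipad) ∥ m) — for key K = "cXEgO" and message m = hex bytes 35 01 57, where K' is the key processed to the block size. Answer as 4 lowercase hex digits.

Key "cXEgO" = 63 58 45 67 4f is 5 bytes > B = 3, so hash it first: H(key) = f7 bf, then zero-pad to 3 bytes: K' = f7 bf 00.
K' ⊕ ipad = c1 89 36.
Inner input = c1 89 36 ∥ 35 01 57.
Inner hash: even-index sum = 248 mod 256 = 248; odd-index sum = 277 mod 256 = 21 → f8 15.

f815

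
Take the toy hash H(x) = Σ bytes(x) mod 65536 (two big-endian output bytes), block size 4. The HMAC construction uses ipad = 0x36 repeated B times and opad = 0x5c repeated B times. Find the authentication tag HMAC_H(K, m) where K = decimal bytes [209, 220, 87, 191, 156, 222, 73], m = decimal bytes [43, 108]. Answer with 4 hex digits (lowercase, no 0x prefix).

02d0

Key decimal bytes [209, 220, 87, 191, 156, 222, 73] = d1 dc 57 bf 9c de 49 is 7 bytes > B = 4, so hash it first: H(key) = 04 86, then zero-pad to 4 bytes: K' = 04 86 00 00.
K' ⊕ ipad = 32 b0 36 36.  K' ⊕ opad = 58 da 5c 5c.
Inner input = (K'⊕ipad) ∥ m = 32 b0 36 36 ∥ 2b 6c.
Inner hash: sum = 50+176+54+54+43+108 = 485 → 01 e5.
Outer input = (K'⊕opad) ∥ inner = 58 da 5c 5c ∥ 01 e5.
Outer hash (tag): sum = 88+218+92+92+1+229 = 720 → 02 d0.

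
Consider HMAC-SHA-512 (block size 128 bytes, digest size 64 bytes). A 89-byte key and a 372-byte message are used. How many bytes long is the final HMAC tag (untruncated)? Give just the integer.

64

The tag is one SHA-512 digest: 64 bytes.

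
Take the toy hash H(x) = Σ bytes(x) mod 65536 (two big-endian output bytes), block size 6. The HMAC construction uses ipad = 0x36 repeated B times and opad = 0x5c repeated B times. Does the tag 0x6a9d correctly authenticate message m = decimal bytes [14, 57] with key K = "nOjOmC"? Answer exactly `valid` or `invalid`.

invalid

Key "nOjOmC" = 6e 4f 6a 4f 6d 43 is exactly B = 6 bytes: K' = 6e 4f 6a 4f 6d 43.
K' ⊕ ipad = 58 79 5c 79 5b 75; K' ⊕ opad = 32 13 36 13 31 1f.
Inner hash: sum = 88+121+92+121+91+117+14+57 = 701 → 02 bd.
Outer hash (recomputed tag): sum = 50+19+54+19+49+31+2+189 = 413 → 01 9d.
Recomputed tag = 019d; claimed = 6a9d → mismatch.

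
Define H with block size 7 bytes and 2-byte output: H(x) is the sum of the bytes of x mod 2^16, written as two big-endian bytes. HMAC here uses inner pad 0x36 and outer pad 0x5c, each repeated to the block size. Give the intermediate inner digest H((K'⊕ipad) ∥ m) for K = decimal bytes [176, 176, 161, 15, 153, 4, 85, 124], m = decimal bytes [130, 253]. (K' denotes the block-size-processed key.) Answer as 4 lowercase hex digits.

Key decimal bytes [176, 176, 161, 15, 153, 4, 85, 124] = b0 b0 a1 0f 99 04 55 7c is 8 bytes > B = 7, so hash it first: H(key) = 03 7e, then zero-pad to 7 bytes: K' = 03 7e 00 00 00 00 00.
K' ⊕ ipad = 35 48 36 36 36 36 36.
Inner input = 35 48 36 36 36 36 36 ∥ 82 fd.
Inner hash: sum = 53+72+54+54+54+54+54+130+253 = 778 → 03 0a.

030a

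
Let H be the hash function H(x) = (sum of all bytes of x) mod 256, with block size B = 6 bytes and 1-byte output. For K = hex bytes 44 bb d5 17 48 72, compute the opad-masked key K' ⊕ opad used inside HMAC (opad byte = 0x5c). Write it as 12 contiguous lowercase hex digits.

Key hex bytes 44 bb d5 17 48 72 is exactly B = 6 bytes: K' = 44 bb d5 17 48 72.
XOR each byte with 0x5c: 44⊕5c=18, bb⊕5c=e7, d5⊕5c=89, 17⊕5c=4b, 48⊕5c=14, 72⊕5c=2e.

18e7894b142e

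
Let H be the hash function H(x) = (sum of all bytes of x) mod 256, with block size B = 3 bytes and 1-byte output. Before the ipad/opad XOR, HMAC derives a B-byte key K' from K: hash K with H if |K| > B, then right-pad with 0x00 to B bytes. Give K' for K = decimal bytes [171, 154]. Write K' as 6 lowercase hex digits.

ab9a00

Key decimal bytes [171, 154] = ab 9a is 2 bytes ≤ B = 3; zero-pad to 3 bytes: K' = ab 9a 00.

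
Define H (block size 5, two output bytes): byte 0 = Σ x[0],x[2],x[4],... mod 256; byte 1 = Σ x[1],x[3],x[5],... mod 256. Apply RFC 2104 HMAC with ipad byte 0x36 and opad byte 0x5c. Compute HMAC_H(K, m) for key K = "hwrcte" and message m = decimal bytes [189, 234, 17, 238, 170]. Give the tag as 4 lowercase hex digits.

Key "hwrcte" = 68 77 72 63 74 65 is 6 bytes > B = 5, so hash it first: H(key) = 4e 3f, then zero-pad to 5 bytes: K' = 4e 3f 00 00 00.
K' ⊕ ipad = 78 09 36 36 36.  K' ⊕ opad = 12 63 5c 5c 5c.
Inner input = (K'⊕ipad) ∥ m = 78 09 36 36 36 ∥ bd ea 11 ee aa.
Inner hash: even-index sum = 700 mod 256 = 188; odd-index sum = 439 mod 256 = 183 → bc b7.
Outer input = (K'⊕opad) ∥ inner = 12 63 5c 5c 5c ∥ bc b7.
Outer hash (tag): even-index sum = 385 mod 256 = 129; odd-index sum = 379 mod 256 = 123 → 81 7b.

817b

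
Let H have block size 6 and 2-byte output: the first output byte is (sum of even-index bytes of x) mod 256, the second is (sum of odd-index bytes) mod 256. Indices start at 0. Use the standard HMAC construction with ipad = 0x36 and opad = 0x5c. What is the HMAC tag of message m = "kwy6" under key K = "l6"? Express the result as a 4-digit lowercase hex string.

923b

Key "l6" = 6c 36 is 2 bytes ≤ B = 6; zero-pad to 6 bytes: K' = 6c 36 00 00 00 00.
K' ⊕ ipad = 5a 00 36 36 36 36.  K' ⊕ opad = 30 6a 5c 5c 5c 5c.
Inner input = (K'⊕ipad) ∥ m = 5a 00 36 36 36 36 ∥ 6b 77 79 36.
Inner hash: even-index sum = 426 mod 256 = 170; odd-index sum = 281 mod 256 = 25 → aa 19.
Outer input = (K'⊕opad) ∥ inner = 30 6a 5c 5c 5c 5c ∥ aa 19.
Outer hash (tag): even-index sum = 402 mod 256 = 146; odd-index sum = 315 mod 256 = 59 → 92 3b.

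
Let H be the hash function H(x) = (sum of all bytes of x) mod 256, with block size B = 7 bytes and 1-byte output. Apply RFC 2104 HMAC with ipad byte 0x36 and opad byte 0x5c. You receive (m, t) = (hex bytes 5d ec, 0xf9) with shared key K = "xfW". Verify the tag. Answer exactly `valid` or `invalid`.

valid

Key "xfW" = 78 66 57 is 3 bytes ≤ B = 7; zero-pad to 7 bytes: K' = 78 66 57 00 00 00 00.
K' ⊕ ipad = 4e 50 61 36 36 36 36; K' ⊕ opad = 24 3a 0b 5c 5c 5c 5c.
Inner hash: sum = 78+80+97+54+54+54+54+93+236 = 800; mod 256 = 32 → 20.
Outer hash (recomputed tag): sum = 36+58+11+92+92+92+92+32 = 505; mod 256 = 249 → f9.
Recomputed tag = f9; claimed = f9 → match.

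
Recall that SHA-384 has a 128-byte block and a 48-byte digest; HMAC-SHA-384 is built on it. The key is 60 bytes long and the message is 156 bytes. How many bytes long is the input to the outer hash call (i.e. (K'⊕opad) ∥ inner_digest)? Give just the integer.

176

Key is 60 ≤ 128 bytes, zero-padded: |K'| = 128.
Outer input = (K'⊕opad) ∥ H(inner) → 128 + 48 = 176 bytes.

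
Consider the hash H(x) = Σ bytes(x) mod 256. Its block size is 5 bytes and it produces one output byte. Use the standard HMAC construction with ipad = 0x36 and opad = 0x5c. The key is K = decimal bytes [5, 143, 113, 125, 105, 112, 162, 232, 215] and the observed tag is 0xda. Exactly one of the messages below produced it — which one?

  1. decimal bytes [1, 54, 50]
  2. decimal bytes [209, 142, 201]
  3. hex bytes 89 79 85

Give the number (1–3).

Key decimal bytes [5, 143, 113, 125, 105, 112, 162, 232, 215] = 05 8f 71 7d 69 70 a2 e8 d7 is 9 bytes > B = 5, so hash it first: H(key) = bc, then zero-pad to 5 bytes: K' = bc 00 00 00 00.
K' ⊕ ipad = 8a 36 36 36 36; K' ⊕ opad = e0 5c 5c 5c 5c.
m1: inner = H(8a 36 36 36 36 01 36 32) = cb; tag = H(e0 5c 5c 5c 5c cb) = 1b
m2: inner = H(8a 36 36 36 36 d1 8e c9) = 8a; tag = H(e0 5c 5c 5c 5c 8a) = da ← matches
m3: inner = H(8a 36 36 36 36 89 79 85) = e9; tag = H(e0 5c 5c 5c 5c e9) = 39

2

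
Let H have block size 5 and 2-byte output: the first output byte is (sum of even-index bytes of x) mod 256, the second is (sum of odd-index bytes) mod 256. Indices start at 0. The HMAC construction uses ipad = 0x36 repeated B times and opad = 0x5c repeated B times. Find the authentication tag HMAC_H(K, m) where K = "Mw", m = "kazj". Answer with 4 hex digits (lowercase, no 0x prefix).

2539

Key "Mw" = 4d 77 is 2 bytes ≤ B = 5; zero-pad to 5 bytes: K' = 4d 77 00 00 00.
K' ⊕ ipad = 7b 41 36 36 36.  K' ⊕ opad = 11 2b 5c 5c 5c.
Inner input = (K'⊕ipad) ∥ m = 7b 41 36 36 36 ∥ 6b 61 7a 6a.
Inner hash: even-index sum = 434 mod 256 = 178; odd-index sum = 348 mod 256 = 92 → b2 5c.
Outer input = (K'⊕opad) ∥ inner = 11 2b 5c 5c 5c ∥ b2 5c.
Outer hash (tag): even-index sum = 293 mod 256 = 37; odd-index sum = 313 mod 256 = 57 → 25 39.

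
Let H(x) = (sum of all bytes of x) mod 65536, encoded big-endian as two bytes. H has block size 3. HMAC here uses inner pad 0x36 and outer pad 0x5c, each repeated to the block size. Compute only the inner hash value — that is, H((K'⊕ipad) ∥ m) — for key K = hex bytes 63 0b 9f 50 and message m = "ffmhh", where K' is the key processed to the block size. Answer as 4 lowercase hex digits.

02e1

Key hex bytes 63 0b 9f 50 is 4 bytes > B = 3, so hash it first: H(key) = 01 5d, then zero-pad to 3 bytes: K' = 01 5d 00.
K' ⊕ ipad = 37 6b 36.
Inner input = 37 6b 36 ∥ 66 66 6d 68 68.
Inner hash: sum = 55+107+54+102+102+109+104+104 = 737 → 02 e1.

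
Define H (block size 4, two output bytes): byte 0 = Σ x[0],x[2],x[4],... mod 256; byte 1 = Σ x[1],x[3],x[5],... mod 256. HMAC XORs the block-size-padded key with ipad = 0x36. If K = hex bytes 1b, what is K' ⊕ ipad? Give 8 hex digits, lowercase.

2d363636

Key hex bytes 1b is 1 byte ≤ B = 4; zero-pad to 4 bytes: K' = 1b 00 00 00.
XOR each byte with 0x36: 1b⊕36=2d, 00⊕36=36, 00⊕36=36, 00⊕36=36.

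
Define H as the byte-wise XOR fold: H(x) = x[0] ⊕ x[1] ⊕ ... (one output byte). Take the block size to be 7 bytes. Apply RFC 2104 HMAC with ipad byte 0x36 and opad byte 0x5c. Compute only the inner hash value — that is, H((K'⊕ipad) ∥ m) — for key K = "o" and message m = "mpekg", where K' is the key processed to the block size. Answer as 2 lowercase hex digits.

Key "o" = 6f is 1 byte ≤ B = 7; zero-pad to 7 bytes: K' = 6f 00 00 00 00 00 00.
K' ⊕ ipad = 59 36 36 36 36 36 36.
Inner input = 59 36 36 36 36 36 36 ∥ 6d 70 65 6b 67.
Inner hash: XOR 59⊕36⊕36⊕36⊕36⊕36⊕36⊕6d⊕70⊕65⊕6b⊕67 = 2d.

2d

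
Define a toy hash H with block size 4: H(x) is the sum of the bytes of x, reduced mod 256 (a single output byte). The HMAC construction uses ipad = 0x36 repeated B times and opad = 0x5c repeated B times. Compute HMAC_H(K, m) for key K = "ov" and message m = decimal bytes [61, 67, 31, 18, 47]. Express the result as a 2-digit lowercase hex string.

fa

Key "ov" = 6f 76 is 2 bytes ≤ B = 4; zero-pad to 4 bytes: K' = 6f 76 00 00.
K' ⊕ ipad = 59 40 36 36.  K' ⊕ opad = 33 2a 5c 5c.
Inner input = (K'⊕ipad) ∥ m = 59 40 36 36 ∥ 3d 43 1f 12 2f.
Inner hash: sum = 89+64+54+54+61+67+31+18+47 = 485; mod 256 = 229 → e5.
Outer input = (K'⊕opad) ∥ inner = 33 2a 5c 5c ∥ e5.
Outer hash (tag): sum = 51+42+92+92+229 = 506; mod 256 = 250 → fa.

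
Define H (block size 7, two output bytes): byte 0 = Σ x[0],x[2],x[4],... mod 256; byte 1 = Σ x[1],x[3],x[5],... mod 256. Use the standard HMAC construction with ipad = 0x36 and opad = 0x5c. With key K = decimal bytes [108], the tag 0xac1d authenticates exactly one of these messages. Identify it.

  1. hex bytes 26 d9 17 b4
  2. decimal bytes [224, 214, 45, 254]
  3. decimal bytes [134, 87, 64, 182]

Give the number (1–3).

3

Key decimal bytes [108] = 6c is 1 byte ≤ B = 7; zero-pad to 7 bytes: K' = 6c 00 00 00 00 00 00.
K' ⊕ ipad = 5a 36 36 36 36 36 36; K' ⊕ opad = 30 5c 5c 5c 5c 5c 5c.
m1: inner = H(5a 36 36 36 36 36 36 26 d9 17 b4) = 89 df; tag = H(30 5c 5c 5c 5c 5c 5c 89 df) = 239d
m2: inner = H(5a 36 36 36 36 36 36 e0 d6 2d fe) = d0 af; tag = H(30 5c 5c 5c 5c 5c 5c d0 af) = f3e4
m3: inner = H(5a 36 36 36 36 36 36 86 57 40 b6) = 09 68; tag = H(30 5c 5c 5c 5c 5c 5c 09 68) = ac1d ← matches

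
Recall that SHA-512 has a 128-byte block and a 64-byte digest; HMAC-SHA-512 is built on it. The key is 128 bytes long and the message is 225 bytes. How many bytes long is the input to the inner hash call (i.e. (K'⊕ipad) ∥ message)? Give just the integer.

Key is 128 ≤ 128 bytes, zero-padded: |K'| = 128.
Inner input = (K'⊕ipad) ∥ m → 128 + 225 = 353 bytes.

353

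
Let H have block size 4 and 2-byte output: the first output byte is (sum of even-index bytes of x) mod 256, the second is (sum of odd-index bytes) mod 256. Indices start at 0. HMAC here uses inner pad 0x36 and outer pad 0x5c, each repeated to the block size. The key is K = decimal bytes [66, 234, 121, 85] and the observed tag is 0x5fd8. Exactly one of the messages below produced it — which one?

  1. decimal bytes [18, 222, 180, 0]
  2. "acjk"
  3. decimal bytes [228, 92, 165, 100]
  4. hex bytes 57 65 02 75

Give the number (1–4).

Key decimal bytes [66, 234, 121, 85] = 42 ea 79 55 is exactly B = 4 bytes: K' = 42 ea 79 55.
K' ⊕ ipad = 74 dc 4f 63; K' ⊕ opad = 1e b6 25 09.
m1: inner = H(74 dc 4f 63 12 de b4 00) = 89 1d; tag = H(1e b6 25 09 89 1d) = ccdc
m2: inner = H(74 dc 4f 63 61 63 6a 6b) = 8e 0d; tag = H(1e b6 25 09 8e 0d) = d1cc
m3: inner = H(74 dc 4f 63 e4 5c a5 64) = 4c ff; tag = H(1e b6 25 09 4c ff) = 8fbe
m4: inner = H(74 dc 4f 63 57 65 02 75) = 1c 19; tag = H(1e b6 25 09 1c 19) = 5fd8 ← matches

4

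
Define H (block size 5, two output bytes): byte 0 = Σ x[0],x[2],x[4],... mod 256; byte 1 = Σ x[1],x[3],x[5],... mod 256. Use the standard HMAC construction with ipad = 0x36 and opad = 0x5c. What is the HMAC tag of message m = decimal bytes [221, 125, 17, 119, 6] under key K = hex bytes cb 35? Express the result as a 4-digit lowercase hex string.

7c22

Key hex bytes cb 35 is 2 bytes ≤ B = 5; zero-pad to 5 bytes: K' = cb 35 00 00 00.
K' ⊕ ipad = fd 03 36 36 36.  K' ⊕ opad = 97 69 5c 5c 5c.
Inner input = (K'⊕ipad) ∥ m = fd 03 36 36 36 ∥ dd 7d 11 77 06.
Inner hash: even-index sum = 605 mod 256 = 93; odd-index sum = 301 mod 256 = 45 → 5d 2d.
Outer input = (K'⊕opad) ∥ inner = 97 69 5c 5c 5c ∥ 5d 2d.
Outer hash (tag): even-index sum = 380 mod 256 = 124; odd-index sum = 290 mod 256 = 34 → 7c 22.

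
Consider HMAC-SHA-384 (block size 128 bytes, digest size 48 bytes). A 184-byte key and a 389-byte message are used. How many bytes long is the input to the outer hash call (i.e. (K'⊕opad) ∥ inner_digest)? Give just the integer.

Key is 184 > 128 bytes, so it is hashed to 48 bytes then zero-padded to 128: |K'| = 128.
Outer input = (K'⊕opad) ∥ H(inner) → 128 + 48 = 176 bytes.

176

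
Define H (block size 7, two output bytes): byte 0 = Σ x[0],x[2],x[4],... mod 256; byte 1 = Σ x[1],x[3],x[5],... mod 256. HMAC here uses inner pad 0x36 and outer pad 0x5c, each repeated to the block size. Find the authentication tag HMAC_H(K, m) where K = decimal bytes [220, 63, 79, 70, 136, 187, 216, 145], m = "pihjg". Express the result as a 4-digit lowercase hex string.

Key decimal bytes [220, 63, 79, 70, 136, 187, 216, 145] = dc 3f 4f 46 88 bb d8 91 is 8 bytes > B = 7, so hash it first: H(key) = 8b d1, then zero-pad to 7 bytes: K' = 8b d1 00 00 00 00 00.
K' ⊕ ipad = bd e7 36 36 36 36 36.  K' ⊕ opad = d7 8d 5c 5c 5c 5c 5c.
Inner input = (K'⊕ipad) ∥ m = bd e7 36 36 36 36 36 ∥ 70 69 68 6a 67.
Inner hash: even-index sum = 562 mod 256 = 50; odd-index sum = 658 mod 256 = 146 → 32 92.
Outer input = (K'⊕opad) ∥ inner = d7 8d 5c 5c 5c 5c 5c ∥ 32 92.
Outer hash (tag): even-index sum = 637 mod 256 = 125; odd-index sum = 375 mod 256 = 119 → 7d 77.

7d77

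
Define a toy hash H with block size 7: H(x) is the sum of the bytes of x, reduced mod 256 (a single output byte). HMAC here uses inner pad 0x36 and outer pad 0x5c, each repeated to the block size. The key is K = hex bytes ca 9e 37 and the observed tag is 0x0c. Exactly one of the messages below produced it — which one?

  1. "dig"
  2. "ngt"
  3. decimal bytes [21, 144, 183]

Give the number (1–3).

3

Key hex bytes ca 9e 37 is 3 bytes ≤ B = 7; zero-pad to 7 bytes: K' = ca 9e 37 00 00 00 00.
K' ⊕ ipad = fc a8 01 36 36 36 36; K' ⊕ opad = 96 c2 6b 5c 5c 5c 5c.
m1: inner = H(fc a8 01 36 36 36 36 64 69 67) = b1; tag = H(96 c2 6b 5c 5c 5c 5c b1) = e4
m2: inner = H(fc a8 01 36 36 36 36 6e 67 74) = c6; tag = H(96 c2 6b 5c 5c 5c 5c c6) = f9
m3: inner = H(fc a8 01 36 36 36 36 15 90 b7) = d9; tag = H(96 c2 6b 5c 5c 5c 5c d9) = 0c ← matches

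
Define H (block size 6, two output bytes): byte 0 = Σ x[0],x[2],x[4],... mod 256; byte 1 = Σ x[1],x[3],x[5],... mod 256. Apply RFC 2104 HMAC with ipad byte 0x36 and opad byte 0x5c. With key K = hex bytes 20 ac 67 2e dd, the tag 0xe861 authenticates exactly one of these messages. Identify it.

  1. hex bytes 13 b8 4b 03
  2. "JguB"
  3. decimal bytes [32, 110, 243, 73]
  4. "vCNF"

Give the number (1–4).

Key hex bytes 20 ac 67 2e dd is 5 bytes ≤ B = 6; zero-pad to 6 bytes: K' = 20 ac 67 2e dd 00.
K' ⊕ ipad = 16 9a 51 18 eb 36; K' ⊕ opad = 7c f0 3b 72 81 5c.
m1: inner = H(16 9a 51 18 eb 36 13 b8 4b 03) = b0 a3; tag = H(7c f0 3b 72 81 5c b0 a3) = e861 ← matches
m2: inner = H(16 9a 51 18 eb 36 4a 67 75 42) = 11 91; tag = H(7c f0 3b 72 81 5c 11 91) = 494f
m3: inner = H(16 9a 51 18 eb 36 20 6e f3 49) = 65 9f; tag = H(7c f0 3b 72 81 5c 65 9f) = 9d5d
m4: inner = H(16 9a 51 18 eb 36 76 43 4e 46) = 16 71; tag = H(7c f0 3b 72 81 5c 16 71) = 4e2f

1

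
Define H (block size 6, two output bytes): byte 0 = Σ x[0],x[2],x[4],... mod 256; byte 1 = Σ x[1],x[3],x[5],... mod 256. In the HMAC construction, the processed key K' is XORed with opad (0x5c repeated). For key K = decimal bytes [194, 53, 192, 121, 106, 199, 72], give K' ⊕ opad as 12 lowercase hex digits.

68295c5c5c5c

Key decimal bytes [194, 53, 192, 121, 106, 199, 72] = c2 35 c0 79 6a c7 48 is 7 bytes > B = 6, so hash it first: H(key) = 34 75, then zero-pad to 6 bytes: K' = 34 75 00 00 00 00.
XOR each byte with 0x5c: 34⊕5c=68, 75⊕5c=29, 00⊕5c=5c, 00⊕5c=5c, 00⊕5c=5c, 00⊕5c=5c.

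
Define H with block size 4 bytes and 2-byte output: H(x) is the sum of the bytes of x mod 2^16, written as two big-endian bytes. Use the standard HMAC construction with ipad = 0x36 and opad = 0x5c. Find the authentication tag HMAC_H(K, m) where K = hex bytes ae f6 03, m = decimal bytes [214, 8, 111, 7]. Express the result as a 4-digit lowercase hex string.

0271

Key hex bytes ae f6 03 is 3 bytes ≤ B = 4; zero-pad to 4 bytes: K' = ae f6 03 00.
K' ⊕ ipad = 98 c0 35 36.  K' ⊕ opad = f2 aa 5f 5c.
Inner input = (K'⊕ipad) ∥ m = 98 c0 35 36 ∥ d6 08 6f 07.
Inner hash: sum = 152+192+53+54+214+8+111+7 = 791 → 03 17.
Outer input = (K'⊕opad) ∥ inner = f2 aa 5f 5c ∥ 03 17.
Outer hash (tag): sum = 242+170+95+92+3+23 = 625 → 02 71.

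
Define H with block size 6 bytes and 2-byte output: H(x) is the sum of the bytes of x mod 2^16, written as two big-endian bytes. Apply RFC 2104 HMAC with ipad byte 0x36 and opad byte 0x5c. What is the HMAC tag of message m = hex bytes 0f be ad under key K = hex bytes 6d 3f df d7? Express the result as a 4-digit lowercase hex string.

0272

Key hex bytes 6d 3f df d7 is 4 bytes ≤ B = 6; zero-pad to 6 bytes: K' = 6d 3f df d7 00 00.
K' ⊕ ipad = 5b 09 e9 e1 36 36.  K' ⊕ opad = 31 63 83 8b 5c 5c.
Inner input = (K'⊕ipad) ∥ m = 5b 09 e9 e1 36 36 ∥ 0f be ad.
Inner hash: sum = 91+9+233+225+54+54+15+190+173 = 1044 → 04 14.
Outer input = (K'⊕opad) ∥ inner = 31 63 83 8b 5c 5c ∥ 04 14.
Outer hash (tag): sum = 49+99+131+139+92+92+4+20 = 626 → 02 72.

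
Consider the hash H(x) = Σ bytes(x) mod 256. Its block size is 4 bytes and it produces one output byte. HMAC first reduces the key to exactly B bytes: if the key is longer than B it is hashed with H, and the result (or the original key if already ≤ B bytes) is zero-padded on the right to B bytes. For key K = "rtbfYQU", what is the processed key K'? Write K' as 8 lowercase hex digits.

ad000000

|K| = 7 > B = 4, so first hash the key.
H(K): sum = 114+116+98+102+89+81+85 = 685; mod 256 = 173 → ad.
Zero-pad H(K) = ad to 4 bytes: K' = ad 00 00 00.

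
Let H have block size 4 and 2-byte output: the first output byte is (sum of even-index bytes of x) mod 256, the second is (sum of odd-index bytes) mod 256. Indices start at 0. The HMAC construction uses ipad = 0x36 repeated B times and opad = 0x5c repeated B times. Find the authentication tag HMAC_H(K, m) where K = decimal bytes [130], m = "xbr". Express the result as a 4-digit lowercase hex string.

0e86

Key decimal bytes [130] = 82 is 1 byte ≤ B = 4; zero-pad to 4 bytes: K' = 82 00 00 00.
K' ⊕ ipad = b4 36 36 36.  K' ⊕ opad = de 5c 5c 5c.
Inner input = (K'⊕ipad) ∥ m = b4 36 36 36 ∥ 78 62 72.
Inner hash: even-index sum = 468 mod 256 = 212; odd-index sum = 206 mod 256 = 206 → d4 ce.
Outer input = (K'⊕opad) ∥ inner = de 5c 5c 5c ∥ d4 ce.
Outer hash (tag): even-index sum = 526 mod 256 = 14; odd-index sum = 390 mod 256 = 134 → 0e 86.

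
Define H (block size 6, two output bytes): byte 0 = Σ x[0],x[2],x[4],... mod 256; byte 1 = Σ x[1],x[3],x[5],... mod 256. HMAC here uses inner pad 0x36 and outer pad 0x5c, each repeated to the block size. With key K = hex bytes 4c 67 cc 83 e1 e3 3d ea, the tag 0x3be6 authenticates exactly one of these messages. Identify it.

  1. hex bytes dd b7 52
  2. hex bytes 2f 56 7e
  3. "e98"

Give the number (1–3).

Key hex bytes 4c 67 cc 83 e1 e3 3d ea is 8 bytes > B = 6, so hash it first: H(key) = 36 b7, then zero-pad to 6 bytes: K' = 36 b7 00 00 00 00.
K' ⊕ ipad = 00 81 36 36 36 36; K' ⊕ opad = 6a eb 5c 5c 5c 5c.
m1: inner = H(00 81 36 36 36 36 dd b7 52) = 9b a4; tag = H(6a eb 5c 5c 5c 5c 9b a4) = bd47
m2: inner = H(00 81 36 36 36 36 2f 56 7e) = 19 43; tag = H(6a eb 5c 5c 5c 5c 19 43) = 3be6 ← matches
m3: inner = H(00 81 36 36 36 36 65 39 38) = 09 26; tag = H(6a eb 5c 5c 5c 5c 09 26) = 2bc9

2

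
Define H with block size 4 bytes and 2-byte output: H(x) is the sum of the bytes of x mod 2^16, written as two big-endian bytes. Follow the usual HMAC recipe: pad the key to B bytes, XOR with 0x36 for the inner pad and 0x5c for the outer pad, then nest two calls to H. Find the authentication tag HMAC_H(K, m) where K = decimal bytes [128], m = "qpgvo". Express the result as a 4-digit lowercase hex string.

0278

Key decimal bytes [128] = 80 is 1 byte ≤ B = 4; zero-pad to 4 bytes: K' = 80 00 00 00.
K' ⊕ ipad = b6 36 36 36.  K' ⊕ opad = dc 5c 5c 5c.
Inner input = (K'⊕ipad) ∥ m = b6 36 36 36 ∥ 71 70 67 76 6f.
Inner hash: sum = 182+54+54+54+113+112+103+118+111 = 901 → 03 85.
Outer input = (K'⊕opad) ∥ inner = dc 5c 5c 5c ∥ 03 85.
Outer hash (tag): sum = 220+92+92+92+3+133 = 632 → 02 78.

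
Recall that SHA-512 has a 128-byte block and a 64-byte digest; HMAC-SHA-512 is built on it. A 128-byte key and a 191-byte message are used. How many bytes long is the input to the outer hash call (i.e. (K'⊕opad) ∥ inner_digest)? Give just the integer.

Key is 128 ≤ 128 bytes, zero-padded: |K'| = 128.
Outer input = (K'⊕opad) ∥ H(inner) → 128 + 64 = 192 bytes.

192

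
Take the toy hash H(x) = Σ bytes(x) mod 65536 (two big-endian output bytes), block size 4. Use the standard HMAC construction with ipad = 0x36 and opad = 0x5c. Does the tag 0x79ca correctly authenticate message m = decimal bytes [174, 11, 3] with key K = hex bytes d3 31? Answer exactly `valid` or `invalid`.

invalid

Key hex bytes d3 31 is 2 bytes ≤ B = 4; zero-pad to 4 bytes: K' = d3 31 00 00.
K' ⊕ ipad = e5 07 36 36; K' ⊕ opad = 8f 6d 5c 5c.
Inner hash: sum = 229+7+54+54+174+11+3 = 532 → 02 14.
Outer hash (recomputed tag): sum = 143+109+92+92+2+20 = 458 → 01 ca.
Recomputed tag = 01ca; claimed = 79ca → mismatch.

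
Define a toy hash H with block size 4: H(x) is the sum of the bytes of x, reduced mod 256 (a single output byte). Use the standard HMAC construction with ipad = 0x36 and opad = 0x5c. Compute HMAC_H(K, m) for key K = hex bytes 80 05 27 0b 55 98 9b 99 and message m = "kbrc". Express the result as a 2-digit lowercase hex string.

Key hex bytes 80 05 27 0b 55 98 9b 99 is 8 bytes > B = 4, so hash it first: H(key) = d8, then zero-pad to 4 bytes: K' = d8 00 00 00.
K' ⊕ ipad = ee 36 36 36.  K' ⊕ opad = 84 5c 5c 5c.
Inner input = (K'⊕ipad) ∥ m = ee 36 36 36 ∥ 6b 62 72 63.
Inner hash: sum = 238+54+54+54+107+98+114+99 = 818; mod 256 = 50 → 32.
Outer input = (K'⊕opad) ∥ inner = 84 5c 5c 5c ∥ 32.
Outer hash (tag): sum = 132+92+92+92+50 = 458; mod 256 = 202 → ca.

ca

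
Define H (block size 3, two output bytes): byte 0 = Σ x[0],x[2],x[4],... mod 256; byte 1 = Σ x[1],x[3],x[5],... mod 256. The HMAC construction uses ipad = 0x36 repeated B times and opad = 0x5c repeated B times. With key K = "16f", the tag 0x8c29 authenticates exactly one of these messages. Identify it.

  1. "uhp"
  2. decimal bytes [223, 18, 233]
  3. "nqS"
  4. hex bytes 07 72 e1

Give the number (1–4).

Key "16f" = 31 36 66 is exactly B = 3 bytes: K' = 31 36 66.
K' ⊕ ipad = 07 00 50; K' ⊕ opad = 6d 6a 3a.
m1: inner = H(07 00 50 75 68 70) = bf e5; tag = H(6d 6a 3a bf e5) = 8c29 ← matches
m2: inner = H(07 00 50 df 12 e9) = 69 c8; tag = H(6d 6a 3a 69 c8) = 6fd3
m3: inner = H(07 00 50 6e 71 53) = c8 c1; tag = H(6d 6a 3a c8 c1) = 6832
m4: inner = H(07 00 50 07 72 e1) = c9 e8; tag = H(6d 6a 3a c9 e8) = 8f33

1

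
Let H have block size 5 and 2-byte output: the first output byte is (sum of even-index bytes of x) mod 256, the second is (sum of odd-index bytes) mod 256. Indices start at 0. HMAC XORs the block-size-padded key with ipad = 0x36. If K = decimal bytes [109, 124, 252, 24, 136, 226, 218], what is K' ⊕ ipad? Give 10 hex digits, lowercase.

Key decimal bytes [109, 124, 252, 24, 136, 226, 218] = 6d 7c fc 18 88 e2 da is 7 bytes > B = 5, so hash it first: H(key) = cb 76, then zero-pad to 5 bytes: K' = cb 76 00 00 00.
XOR each byte with 0x36: cb⊕36=fd, 76⊕36=40, 00⊕36=36, 00⊕36=36, 00⊕36=36.

fd40363636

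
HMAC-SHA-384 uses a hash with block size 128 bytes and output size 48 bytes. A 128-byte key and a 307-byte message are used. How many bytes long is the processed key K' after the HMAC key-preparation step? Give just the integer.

Key is 128 ≤ 128 bytes, zero-padded: |K'| = 128.

128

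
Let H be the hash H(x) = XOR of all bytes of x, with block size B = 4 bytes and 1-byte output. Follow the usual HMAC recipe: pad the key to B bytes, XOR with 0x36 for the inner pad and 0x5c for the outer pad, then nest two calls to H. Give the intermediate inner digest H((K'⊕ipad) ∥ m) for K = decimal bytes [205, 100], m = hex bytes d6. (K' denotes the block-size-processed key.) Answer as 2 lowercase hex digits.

7f

Key decimal bytes [205, 100] = cd 64 is 2 bytes ≤ B = 4; zero-pad to 4 bytes: K' = cd 64 00 00.
K' ⊕ ipad = fb 52 36 36.
Inner input = fb 52 36 36 ∥ d6.
Inner hash: XOR fb⊕52⊕36⊕36⊕d6 = 7f.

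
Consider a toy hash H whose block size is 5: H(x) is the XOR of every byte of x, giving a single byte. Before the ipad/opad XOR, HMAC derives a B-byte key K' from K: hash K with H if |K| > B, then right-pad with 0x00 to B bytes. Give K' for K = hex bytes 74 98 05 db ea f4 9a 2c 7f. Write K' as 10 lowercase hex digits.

|K| = 9 > B = 5, so first hash the key.
H(K): XOR 74⊕98⊕05⊕db⊕ea⊕f4⊕9a⊕2c⊕7f = e5.
Zero-pad H(K) = e5 to 5 bytes: K' = e5 00 00 00 00.

e500000000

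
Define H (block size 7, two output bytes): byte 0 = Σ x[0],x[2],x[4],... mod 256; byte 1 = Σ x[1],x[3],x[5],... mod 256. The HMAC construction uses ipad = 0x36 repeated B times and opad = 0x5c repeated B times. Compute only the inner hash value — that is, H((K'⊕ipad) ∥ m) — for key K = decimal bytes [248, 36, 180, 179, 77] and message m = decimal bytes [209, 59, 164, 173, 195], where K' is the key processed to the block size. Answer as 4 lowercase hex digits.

Key decimal bytes [248, 36, 180, 179, 77] = f8 24 b4 b3 4d is 5 bytes ≤ B = 7; zero-pad to 7 bytes: K' = f8 24 b4 b3 4d 00 00.
K' ⊕ ipad = ce 12 82 85 7b 36 36.
Inner input = ce 12 82 85 7b 36 36 ∥ d1 3b a4 ad c3.
Inner hash: even-index sum = 745 mod 256 = 233; odd-index sum = 773 mod 256 = 5 → e9 05.

e905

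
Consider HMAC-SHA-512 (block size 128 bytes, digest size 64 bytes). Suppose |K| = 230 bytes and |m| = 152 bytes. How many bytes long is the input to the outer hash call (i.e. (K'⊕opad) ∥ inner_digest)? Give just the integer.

192

Key is 230 > 128 bytes, so it is hashed to 64 bytes then zero-padded to 128: |K'| = 128.
Outer input = (K'⊕opad) ∥ H(inner) → 128 + 64 = 192 bytes.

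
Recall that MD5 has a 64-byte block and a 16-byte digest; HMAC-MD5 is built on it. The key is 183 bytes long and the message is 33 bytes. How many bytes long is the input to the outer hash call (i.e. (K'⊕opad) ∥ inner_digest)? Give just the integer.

80

Key is 183 > 64 bytes, so it is hashed to 16 bytes then zero-padded to 64: |K'| = 64.
Outer input = (K'⊕opad) ∥ H(inner) → 64 + 16 = 80 bytes.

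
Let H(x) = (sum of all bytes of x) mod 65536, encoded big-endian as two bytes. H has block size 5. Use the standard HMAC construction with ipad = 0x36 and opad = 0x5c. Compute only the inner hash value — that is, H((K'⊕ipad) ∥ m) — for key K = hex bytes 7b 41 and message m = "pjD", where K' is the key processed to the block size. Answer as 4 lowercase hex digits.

Key hex bytes 7b 41 is 2 bytes ≤ B = 5; zero-pad to 5 bytes: K' = 7b 41 00 00 00.
K' ⊕ ipad = 4d 77 36 36 36.
Inner input = 4d 77 36 36 36 ∥ 70 6a 44.
Inner hash: sum = 77+119+54+54+54+112+106+68 = 644 → 02 84.

0284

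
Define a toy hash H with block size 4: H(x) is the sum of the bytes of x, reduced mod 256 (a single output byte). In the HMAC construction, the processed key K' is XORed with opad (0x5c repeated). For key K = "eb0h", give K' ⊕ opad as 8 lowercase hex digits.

Key "eb0h" = 65 62 30 68 is exactly B = 4 bytes: K' = 65 62 30 68.
XOR each byte with 0x5c: 65⊕5c=39, 62⊕5c=3e, 30⊕5c=6c, 68⊕5c=34.

393e6c34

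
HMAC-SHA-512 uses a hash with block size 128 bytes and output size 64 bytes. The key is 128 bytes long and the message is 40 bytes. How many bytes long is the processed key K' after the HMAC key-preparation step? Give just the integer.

Key is 128 ≤ 128 bytes, zero-padded: |K'| = 128.

128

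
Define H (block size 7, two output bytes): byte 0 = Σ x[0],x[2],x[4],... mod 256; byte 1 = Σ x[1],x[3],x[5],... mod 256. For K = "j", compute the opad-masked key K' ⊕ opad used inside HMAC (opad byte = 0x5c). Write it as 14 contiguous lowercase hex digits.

365c5c5c5c5c5c

Key "j" = 6a is 1 byte ≤ B = 7; zero-pad to 7 bytes: K' = 6a 00 00 00 00 00 00.
XOR each byte with 0x5c: 6a⊕5c=36, 00⊕5c=5c, 00⊕5c=5c, 00⊕5c=5c, 00⊕5c=5c, 00⊕5c=5c, 00⊕5c=5c.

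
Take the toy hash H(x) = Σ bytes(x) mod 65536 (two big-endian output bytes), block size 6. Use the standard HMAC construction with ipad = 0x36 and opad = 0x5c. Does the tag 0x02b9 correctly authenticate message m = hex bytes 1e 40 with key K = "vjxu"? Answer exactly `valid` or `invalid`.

Key "vjxu" = 76 6a 78 75 is 4 bytes ≤ B = 6; zero-pad to 6 bytes: K' = 76 6a 78 75 00 00.
K' ⊕ ipad = 40 5c 4e 43 36 36; K' ⊕ opad = 2a 36 24 29 5c 5c.
Inner hash: sum = 64+92+78+67+54+54+30+64 = 503 → 01 f7.
Outer hash (recomputed tag): sum = 42+54+36+41+92+92+1+247 = 605 → 02 5d.
Recomputed tag = 025d; claimed = 02b9 → mismatch.

invalid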